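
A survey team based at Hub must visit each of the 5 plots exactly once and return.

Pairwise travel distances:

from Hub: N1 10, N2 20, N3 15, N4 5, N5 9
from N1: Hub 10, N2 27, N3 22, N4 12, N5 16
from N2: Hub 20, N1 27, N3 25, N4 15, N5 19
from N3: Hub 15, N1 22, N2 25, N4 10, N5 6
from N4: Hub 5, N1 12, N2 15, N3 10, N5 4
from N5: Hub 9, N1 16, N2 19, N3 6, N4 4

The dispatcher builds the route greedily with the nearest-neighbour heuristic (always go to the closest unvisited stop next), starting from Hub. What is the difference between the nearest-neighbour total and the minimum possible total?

From Hub: N4=5, N5=9, N1=10, N3=15, N2=20 → choose N4 (5).
From N4: N5=4, N3=10, N1=12, N2=15 → choose N5 (4).
From N5: N3=6, N1=16, N2=19 → choose N3 (6).
From N3: N1=22, N2=25 → choose N1 (22).
From N1: N2=27 → choose N2 (27).
NN route Hub → N4 → N5 → N3 → N1 → N2 → Hub costs 84.
Optimal: Hub → N1 → N2 → N3 → N5 → N4 → Hub costs 77 (by enumerating all 60 distinct tours).
Excess = 84 − 77 = 7.

Excess over optimum: 7.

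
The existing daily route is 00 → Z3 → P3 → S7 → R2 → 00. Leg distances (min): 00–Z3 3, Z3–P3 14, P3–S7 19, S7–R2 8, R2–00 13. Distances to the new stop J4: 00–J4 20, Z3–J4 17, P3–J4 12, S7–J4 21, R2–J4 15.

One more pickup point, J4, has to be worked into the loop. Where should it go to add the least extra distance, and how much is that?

+14 min — insert J4 between P3 and S7.

Insertion cost between consecutive stops i–j is d(i,J4) + d(J4,j) − d(i,j):
  between 00 and Z3: 20 + 17 − 3 = 34
  between Z3 and P3: 17 + 12 − 14 = 15
  between P3 and S7: 12 + 21 − 19 = 14
  between S7 and R2: 21 + 15 − 8 = 28
  between R2 and 00: 15 + 20 − 13 = 22
Cheapest insertion is between P3 and S7, adding 14.
New total = 57 + 14 = 71.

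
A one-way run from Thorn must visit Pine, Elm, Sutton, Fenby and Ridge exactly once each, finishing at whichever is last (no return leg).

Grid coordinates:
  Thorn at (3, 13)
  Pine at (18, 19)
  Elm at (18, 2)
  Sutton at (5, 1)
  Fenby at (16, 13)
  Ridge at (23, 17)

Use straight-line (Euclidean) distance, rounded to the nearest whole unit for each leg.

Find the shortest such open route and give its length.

There are 5! = 120 possible orderings.
Thorn→Pine→Elm→Sutton→Fenby→Ridge: 16+17+13+16+8 = 70
Thorn→Pine→Elm→Sutton→Ridge→Fenby: 16+17+13+24+8 = 78
Thorn→Pine→Elm→Fenby→Sutton→Ridge: 16+17+11+16+24 = 84
Thorn→Pine→Elm→Fenby→Ridge→Sutton: 16+17+11+8+24 = 76
Thorn→Pine→Elm→Ridge→Sutton→Fenby: 16+17+16+24+16 = 89
Thorn→Pine→Elm→Ridge→Fenby→Sutton: 16+17+16+8+16 = 73
Thorn→Pine→Sutton→Elm→Fenby→Ridge: 16+22+13+11+8 = 70
Thorn→Pine→Sutton→Elm→Ridge→Fenby: 16+22+13+16+8 = 75
Thorn→Pine→Sutton→Fenby→Elm→Ridge: 16+22+16+11+16 = 81
Thorn→Pine→Sutton→Fenby→Ridge→Elm: 16+22+16+8+16 = 78
Thorn→Pine→Sutton→Ridge→Elm→Fenby: 16+22+24+16+11 = 89
Thorn→Pine→Sutton→Ridge→Fenby→Elm: 16+22+24+8+11 = 81
Thorn→Pine→Fenby→Elm→Sutton→Ridge: 16+6+11+13+24 = 70
Thorn→Pine→Fenby→Elm→Ridge→Sutton: 16+6+11+16+24 = 73
… (106 more)
Thorn→Sutton→Elm→Fenby→Pine→Ridge: 12+13+11+6+5 = 47  ← best
The minimum is 47.
One shortest path: Thorn → Sutton → Elm → Fenby → Pine → Ridge.

Shortest open route: 47.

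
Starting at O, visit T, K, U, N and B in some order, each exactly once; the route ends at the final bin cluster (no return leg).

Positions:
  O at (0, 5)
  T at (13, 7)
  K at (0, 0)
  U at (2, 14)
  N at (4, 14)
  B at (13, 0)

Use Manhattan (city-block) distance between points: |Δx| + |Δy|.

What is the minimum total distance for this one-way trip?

There are 5! = 120 possible orderings.
O → T → K → U → N → B: 15+20+16+2+23 = 76
O → T → K → U → B → N: 15+20+16+25+23 = 99
O → T → K → N → U → B: 15+20+18+2+25 = 80
O → T → K → N → B → U: 15+20+18+23+25 = 101
O → T → K → B → U → N: 15+20+13+25+2 = 75
O → T → K → B → N → U: 15+20+13+23+2 = 73
O → T → U → K → N → B: 15+18+16+18+23 = 90
O → T → U → K → B → N: 15+18+16+13+23 = 85
O → T → U → N → K → B: 15+18+2+18+13 = 66
O → T → U → N → B → K: 15+18+2+23+13 = 71
O → T → U → B → K → N: 15+18+25+13+18 = 89
O → T → U → B → N → K: 15+18+25+23+18 = 99
O → T → N → K → U → B: 15+16+18+16+25 = 90
O → T → N → K → B → U: 15+16+18+13+25 = 87
… (106 more)
O → K → B → T → N → U: 5+13+7+16+2 = 43  ← best
The minimum is 43.
One shortest path: O → K → B → T → N → U.

Minimum one-way distance = 43.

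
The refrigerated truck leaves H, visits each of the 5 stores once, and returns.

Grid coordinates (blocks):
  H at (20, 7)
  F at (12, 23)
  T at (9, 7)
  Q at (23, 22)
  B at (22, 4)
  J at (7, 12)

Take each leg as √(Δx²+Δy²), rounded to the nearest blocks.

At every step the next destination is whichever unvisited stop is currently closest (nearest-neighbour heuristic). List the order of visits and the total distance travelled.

H → [B:4 / T:11 / J:14 / Q:15 / F:18] → B (4)
B → [T:13 / J:17 / Q:18 / F:21] → T (13)
T → [J:5 / F:16 / Q:21] → J (5)
J → [F:12 / Q:19] → F (12)
F → [Q:11] → Q (11)
Return Q→H: 15.
Total = 4 + 13 + 5 + 12 + 11 + 15 = 60.

Nearest-neighbour total = 60 blocks; route H → B → T → J → F → Q → H.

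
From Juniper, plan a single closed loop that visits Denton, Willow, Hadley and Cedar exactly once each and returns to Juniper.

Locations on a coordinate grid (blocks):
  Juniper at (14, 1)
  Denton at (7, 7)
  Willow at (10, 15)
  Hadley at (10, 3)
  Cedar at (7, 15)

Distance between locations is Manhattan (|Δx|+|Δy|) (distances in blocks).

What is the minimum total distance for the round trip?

Shortest round trip = 42 blocks.

Juniper - Denton - Willow - Hadley - Cedar - Juniper: 13+11+12+15+21 = 72
Juniper - Denton - Willow - Cedar - Hadley - Juniper: 13+11+3+15+6 = 48
Juniper - Denton - Hadley - Willow - Cedar - Juniper: 13+7+12+3+21 = 56
Juniper - Denton - Hadley - Cedar - Willow - Juniper: 13+7+15+3+18 = 56
Juniper - Denton - Cedar - Willow - Hadley - Juniper: 13+8+3+12+6 = 42
Juniper - Denton - Cedar - Hadley - Willow - Juniper: 13+8+15+12+18 = 66
Juniper - Willow - Denton - Hadley - Cedar - Juniper: 18+11+7+15+21 = 72
Juniper - Willow - Denton - Cedar - Hadley - Juniper: 18+11+8+15+6 = 58
Juniper - Willow - Hadley - Denton - Cedar - Juniper: 18+12+7+8+21 = 66
Juniper - Willow - Cedar - Denton - Hadley - Juniper: 18+3+8+7+6 = 42
Juniper - Hadley - Denton - Willow - Cedar - Juniper: 6+7+11+3+21 = 48
Juniper - Hadley - Willow - Denton - Cedar - Juniper: 6+12+11+8+21 = 58
The minimum is 42.
One optimal route: Juniper → Denton → Cedar → Willow → Hadley → Juniper (or its reverse).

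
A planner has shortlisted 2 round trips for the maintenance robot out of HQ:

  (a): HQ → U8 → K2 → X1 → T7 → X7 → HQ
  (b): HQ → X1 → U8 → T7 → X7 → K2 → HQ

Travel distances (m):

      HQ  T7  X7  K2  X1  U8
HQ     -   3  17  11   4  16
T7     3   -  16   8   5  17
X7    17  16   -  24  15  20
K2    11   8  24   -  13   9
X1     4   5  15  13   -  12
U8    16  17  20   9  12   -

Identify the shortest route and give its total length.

(a): 16 + 9 + 13 + 5 + 16 + 17 = 76
(b): 4 + 12 + 17 + 16 + 24 + 11 = 84

76 m — (a) is the shortest.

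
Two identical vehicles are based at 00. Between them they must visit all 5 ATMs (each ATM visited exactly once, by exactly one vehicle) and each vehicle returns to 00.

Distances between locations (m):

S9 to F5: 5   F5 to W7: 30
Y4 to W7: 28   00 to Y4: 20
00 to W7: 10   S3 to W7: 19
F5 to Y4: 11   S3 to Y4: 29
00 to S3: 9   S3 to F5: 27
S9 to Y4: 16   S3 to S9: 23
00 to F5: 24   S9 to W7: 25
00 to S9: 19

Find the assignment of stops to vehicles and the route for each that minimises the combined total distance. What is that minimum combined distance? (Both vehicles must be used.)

Try each way of splitting the stops between the two vehicles (each non-empty) and, for each split, find the best tour for each vehicle:
  {S3} + {S9, F5, Y4, W7}: 18 + 71 = 89
  {S9} + {S3, F5, Y4, W7}: 38 + 85 = 123
  {S3, S9} + {F5, Y4, W7}: 51 + 71 = 122
  {F5} + {S3, S9, Y4, W7}: 48 + 86 = 134
  {S3, F5} + {S9, Y4, W7}: 60 + 71 = 131
  {S9, F5} + {S3, Y4, W7}: 48 + 76 = 124
  … (15 splits in total)
  {S3, S9, F5, Y4} + {W7}: 68 + 20 = 88  ← best
Best: vehicle 1 00 → S3 → S9 → F5 → Y4 → 00 = 68; vehicle 2 00 → W7 → 00 = 20; combined 88.

88 m — the smallest possible combined total.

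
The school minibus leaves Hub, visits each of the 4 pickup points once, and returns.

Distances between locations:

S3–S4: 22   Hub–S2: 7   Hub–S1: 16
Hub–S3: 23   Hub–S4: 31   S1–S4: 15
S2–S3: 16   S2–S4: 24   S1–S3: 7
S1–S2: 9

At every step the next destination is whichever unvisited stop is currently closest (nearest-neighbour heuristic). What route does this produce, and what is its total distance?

Total distance 76 via the nearest-neighbour route Hub → S2 → S1 → S3 → S4 → Hub.

Hub → [S2:7 / S1:16 / S3:23 / S4:31] → S2 (7)
S2 → [S1:9 / S3:16 / S4:24] → S1 (9)
S1 → [S3:7 / S4:15] → S3 (7)
S3 → [S4:22] → S4 (22)
Return S4→Hub: 31.
Total = 7 + 9 + 7 + 22 + 31 = 76.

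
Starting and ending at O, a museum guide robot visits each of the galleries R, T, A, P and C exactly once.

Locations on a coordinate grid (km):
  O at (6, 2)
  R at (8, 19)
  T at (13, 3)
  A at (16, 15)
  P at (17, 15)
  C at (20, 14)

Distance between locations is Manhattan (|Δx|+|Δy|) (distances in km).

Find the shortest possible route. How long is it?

There are 60 distinct closed tours to check (reversals are equivalent).
O→R→T→A→P→C→O: 19+21+15+1+4+26 = 86
O→R→T→A→C→P→O: 19+21+15+5+4+24 = 88
O→R→T→P→A→C→O: 19+21+16+1+5+26 = 88
O→R→T→P→C→A→O: 19+21+16+4+5+23 = 88
O→R→T→C→A→P→O: 19+21+18+5+1+24 = 88
O→R→T→C→P→A→O: 19+21+18+4+1+23 = 86
O→R→A→T→P→C→O: 19+12+15+16+4+26 = 92
O→R→A→T→C→P→O: 19+12+15+18+4+24 = 92
O→R→A→P→T→C→O: 19+12+1+16+18+26 = 92
O→R→A→P→C→T→O: 19+12+1+4+18+8 = 62
O→R→A→C→T→P→O: 19+12+5+18+16+24 = 94
O→R→A→C→P→T→O: 19+12+5+4+16+8 = 64
O→R→P→T→A→C→O: 19+13+16+15+5+26 = 94
O→R→P→T→C→A→O: 19+13+16+18+5+23 = 94
… (46 more)
The minimum is 62.
One optimal route: O → R → A → P → C → T → O (or its reverse).

Minimum total distance: 62 km.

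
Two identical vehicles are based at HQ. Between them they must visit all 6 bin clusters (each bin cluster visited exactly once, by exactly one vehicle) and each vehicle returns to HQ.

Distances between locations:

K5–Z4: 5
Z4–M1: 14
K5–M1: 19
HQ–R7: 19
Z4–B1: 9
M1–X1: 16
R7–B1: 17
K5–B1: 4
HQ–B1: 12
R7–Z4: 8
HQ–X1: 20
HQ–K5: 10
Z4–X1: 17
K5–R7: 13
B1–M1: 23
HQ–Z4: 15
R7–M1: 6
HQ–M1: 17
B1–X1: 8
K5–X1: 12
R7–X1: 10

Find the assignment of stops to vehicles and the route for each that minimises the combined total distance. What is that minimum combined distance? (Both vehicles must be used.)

There are 2^5 − 1 = 31 ways to divide the 6 stops into two non-empty groups. For each, the best each vehicle can do is its own shortest tour through its group:
  {K5} + {R7, Z4, B1, M1, X1}: 20 + 65 = 85
  {R7} + {K5, Z4, B1, M1, X1}: 38 + 65 = 103
  {K5, R7} + {Z4, B1, M1, X1}: 42 + 65 = 107
  {Z4} + {K5, R7, B1, M1, X1}: 30 + 55 = 85
  {K5, Z4} + {R7, B1, M1, X1}: 30 + 53 = 83
  {R7, Z4} + {K5, B1, M1, X1}: 42 + 55 = 97
  … (31 splits in total)
Best: vehicle 1 HQ → K5 → Z4 → HQ = 30; vehicle 2 HQ → B1 → X1 → R7 → M1 → HQ = 53; combined 83.

83 — the smallest possible combined total.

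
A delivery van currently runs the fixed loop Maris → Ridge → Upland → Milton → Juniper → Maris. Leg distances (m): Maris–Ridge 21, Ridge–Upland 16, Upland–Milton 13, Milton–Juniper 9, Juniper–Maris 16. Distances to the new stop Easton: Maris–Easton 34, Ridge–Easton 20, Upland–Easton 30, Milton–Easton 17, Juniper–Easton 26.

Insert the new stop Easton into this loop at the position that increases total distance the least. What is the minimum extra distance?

Adding 33 m by placing Easton on the Maris–Ridge leg.

Insertion cost between consecutive stops i–j is d(i,Easton) + d(Easton,j) − d(i,j):
  between Maris and Ridge: 34 + 20 − 21 = 33
  between Ridge and Upland: 20 + 30 − 16 = 34
  between Upland and Milton: 30 + 17 − 13 = 34
  between Milton and Juniper: 17 + 26 − 9 = 34
  between Juniper and Maris: 26 + 34 − 16 = 44
Cheapest insertion is between Maris and Ridge, adding 33.
New total = 75 + 33 = 108.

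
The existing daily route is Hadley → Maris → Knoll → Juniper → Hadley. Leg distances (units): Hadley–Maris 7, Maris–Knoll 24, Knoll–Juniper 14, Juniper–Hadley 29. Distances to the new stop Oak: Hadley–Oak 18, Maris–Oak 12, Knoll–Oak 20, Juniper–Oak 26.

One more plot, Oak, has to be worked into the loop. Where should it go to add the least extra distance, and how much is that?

Minimum extra distance: 8, inserting Oak between Maris and Knoll.

Insertion cost between consecutive stops i–j is d(i,Oak) + d(Oak,j) − d(i,j):
  between Hadley and Maris: 18 + 12 − 7 = 23
  between Maris and Knoll: 12 + 20 − 24 = 8
  between Knoll and Juniper: 20 + 26 − 14 = 32
  between Juniper and Hadley: 26 + 18 − 29 = 15
Cheapest insertion is between Maris and Knoll, adding 8.
New total = 74 + 8 = 82.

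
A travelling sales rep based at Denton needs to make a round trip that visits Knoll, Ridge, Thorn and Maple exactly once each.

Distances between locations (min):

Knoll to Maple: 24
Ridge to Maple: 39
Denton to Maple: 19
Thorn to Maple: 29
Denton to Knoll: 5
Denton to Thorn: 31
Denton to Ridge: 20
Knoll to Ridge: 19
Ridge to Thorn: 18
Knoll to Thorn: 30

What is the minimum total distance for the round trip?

Denton → Knoll → Ridge → Thorn → Maple → Denton: 5+19+18+29+19 = 90
Denton → Knoll → Ridge → Maple → Thorn → Denton: 5+19+39+29+31 = 123
Denton → Knoll → Thorn → Ridge → Maple → Denton: 5+30+18+39+19 = 111
Denton → Knoll → Thorn → Maple → Ridge → Denton: 5+30+29+39+20 = 123
Denton → Knoll → Maple → Ridge → Thorn → Denton: 5+24+39+18+31 = 117
Denton → Knoll → Maple → Thorn → Ridge → Denton: 5+24+29+18+20 = 96
Denton → Ridge → Knoll → Thorn → Maple → Denton: 20+19+30+29+19 = 117
Denton → Ridge → Knoll → Maple → Thorn → Denton: 20+19+24+29+31 = 123
Denton → Ridge → Thorn → Knoll → Maple → Denton: 20+18+30+24+19 = 111
Denton → Ridge → Maple → Knoll → Thorn → Denton: 20+39+24+30+31 = 144
Denton → Thorn → Knoll → Ridge → Maple → Denton: 31+30+19+39+19 = 138
Denton → Thorn → Ridge → Knoll → Maple → Denton: 31+18+19+24+19 = 111
The minimum is 90.
One optimal route: Denton → Knoll → Ridge → Thorn → Maple → Denton (or its reverse).

Shortest round trip = 90 min.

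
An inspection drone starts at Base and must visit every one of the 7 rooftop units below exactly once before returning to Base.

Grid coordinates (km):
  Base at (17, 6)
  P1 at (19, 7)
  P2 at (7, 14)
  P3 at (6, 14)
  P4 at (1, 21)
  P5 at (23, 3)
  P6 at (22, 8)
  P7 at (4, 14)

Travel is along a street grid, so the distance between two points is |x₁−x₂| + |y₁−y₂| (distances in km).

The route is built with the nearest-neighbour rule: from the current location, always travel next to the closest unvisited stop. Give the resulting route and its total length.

84 km along Base → P1 → P6 → P5 → P2 → P3 → P7 → P4 → Base.

At Base the remaining stops are P1 3, P6 7, P5 9, P2 18, P3 19, P7 21, P4 31; go to P1.
At P1 the remaining stops are P6 4, P5 8, P2 19, P3 20, P7 22, P4 32; go to P6.
At P6 the remaining stops are P5 6, P2 21, P3 22, P7 24, P4 34; go to P5.
At P5 the remaining stops are P2 27, P3 28, P7 30, P4 40; go to P2.
At P2 the remaining stops are P3 1, P7 3, P4 13; go to P3.
At P3 the remaining stops are P7 2, P4 12; go to P7.
At P7 the remaining stops are P4 10; go to P4.
Return P4→Base: 31.
Total = 3 + 4 + 6 + 27 + 1 + 2 + 10 + 31 = 84.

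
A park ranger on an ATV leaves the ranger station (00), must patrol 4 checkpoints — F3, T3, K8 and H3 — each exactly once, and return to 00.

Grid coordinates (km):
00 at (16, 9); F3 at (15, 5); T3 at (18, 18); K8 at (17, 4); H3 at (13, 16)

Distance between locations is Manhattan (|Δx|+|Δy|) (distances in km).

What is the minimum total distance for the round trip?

00 → F3 → T3 → K8 → H3 → 00: 5+16+15+16+10 = 62
00 → F3 → T3 → H3 → K8 → 00: 5+16+7+16+6 = 50
00 → F3 → K8 → T3 → H3 → 00: 5+3+15+7+10 = 40
00 → F3 → K8 → H3 → T3 → 00: 5+3+16+7+11 = 42
00 → F3 → H3 → T3 → K8 → 00: 5+13+7+15+6 = 46
00 → F3 → H3 → K8 → T3 → 00: 5+13+16+15+11 = 60
00 → T3 → F3 → K8 → H3 → 00: 11+16+3+16+10 = 56
00 → T3 → F3 → H3 → K8 → 00: 11+16+13+16+6 = 62
00 → T3 → K8 → F3 → H3 → 00: 11+15+3+13+10 = 52
00 → T3 → H3 → F3 → K8 → 00: 11+7+13+3+6 = 40
00 → K8 → F3 → T3 → H3 → 00: 6+3+16+7+10 = 42
00 → K8 → T3 → F3 → H3 → 00: 6+15+16+13+10 = 60
The minimum is 40.
One optimal route: 00 → F3 → K8 → T3 → H3 → 00 (or its reverse).

Minimum total distance: 40 km.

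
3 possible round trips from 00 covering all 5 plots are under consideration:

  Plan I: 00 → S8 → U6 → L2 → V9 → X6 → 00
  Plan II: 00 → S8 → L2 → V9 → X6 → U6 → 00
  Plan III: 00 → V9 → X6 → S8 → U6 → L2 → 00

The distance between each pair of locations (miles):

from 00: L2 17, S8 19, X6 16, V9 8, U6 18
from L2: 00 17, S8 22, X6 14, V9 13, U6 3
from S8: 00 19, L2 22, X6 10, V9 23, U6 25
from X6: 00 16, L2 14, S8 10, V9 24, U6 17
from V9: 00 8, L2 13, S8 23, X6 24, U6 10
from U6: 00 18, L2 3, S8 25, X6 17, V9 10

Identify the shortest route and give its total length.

87 miles — Plan III is the shortest.

Plan I: 19 + 25 + 3 + 13 + 24 + 16 = 100
Plan II: 19 + 22 + 13 + 24 + 17 + 18 = 113
Plan III: 8 + 24 + 10 + 25 + 3 + 17 = 87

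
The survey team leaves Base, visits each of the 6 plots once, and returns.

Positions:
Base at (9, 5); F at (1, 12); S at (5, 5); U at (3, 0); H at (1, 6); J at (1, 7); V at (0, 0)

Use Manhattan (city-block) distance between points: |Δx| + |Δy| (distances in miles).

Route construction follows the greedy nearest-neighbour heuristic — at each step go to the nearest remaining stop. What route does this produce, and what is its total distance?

Total distance 42 miles via the nearest-neighbour route Base → S → H → J → F → V → U → Base.

At Base the remaining stops are S 4, H 9, J 10, U 11, V 14, F 15; go to S.
At S the remaining stops are H 5, J 6, U 7, V 10, F 11; go to H.
At H the remaining stops are J 1, F 6, V 7, U 8; go to J.
At J the remaining stops are F 5, V 8, U 9; go to F.
At F the remaining stops are V 13, U 14; go to V.
At V the remaining stops are U 3; go to U.
Return U→Base: 11.
Total = 4 + 5 + 1 + 5 + 13 + 3 + 11 = 42.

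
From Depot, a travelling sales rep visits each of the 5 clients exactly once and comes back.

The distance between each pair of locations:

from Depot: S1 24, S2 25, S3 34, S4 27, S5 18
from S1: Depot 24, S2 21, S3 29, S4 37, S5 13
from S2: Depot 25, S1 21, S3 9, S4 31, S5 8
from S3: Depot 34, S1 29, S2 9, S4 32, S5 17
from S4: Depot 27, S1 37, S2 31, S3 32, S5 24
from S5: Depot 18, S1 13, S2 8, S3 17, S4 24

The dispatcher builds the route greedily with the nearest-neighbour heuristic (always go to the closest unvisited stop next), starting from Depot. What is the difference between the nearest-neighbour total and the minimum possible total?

Depot: S5=18, S1=24, S2=25, S4=27, S3=34 ⇒ S5
S5: S2=8, S1=13, S3=17, S4=24 ⇒ S2
S2: S3=9, S1=21, S4=31 ⇒ S3
S3: S1=29, S4=32 ⇒ S1
S1: S4=37 ⇒ S4
NN route Depot → S5 → S2 → S3 → S1 → S4 → Depot costs 128.
Optimal: Depot → S1 → S5 → S2 → S3 → S4 → Depot costs 113 (by enumerating all 60 distinct tours).
Excess = 128 − 113 = 15.

15 longer than the optimal tour.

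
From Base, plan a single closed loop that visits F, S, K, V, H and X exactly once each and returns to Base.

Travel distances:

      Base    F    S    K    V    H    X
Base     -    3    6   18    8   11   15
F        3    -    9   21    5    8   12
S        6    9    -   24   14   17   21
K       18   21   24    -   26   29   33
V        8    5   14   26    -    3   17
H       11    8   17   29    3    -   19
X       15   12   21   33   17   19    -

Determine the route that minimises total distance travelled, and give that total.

93 — the shortest possible round trip.

There are 360 distinct closed tours to check (reversals are equivalent).
Base-F-S-K-V-H-X-Base: 3+9+24+26+3+19+15 = 99
Base-F-S-K-V-X-H-Base: 3+9+24+26+17+19+11 = 109
Base-F-S-K-H-V-X-Base: 3+9+24+29+3+17+15 = 100
Base-F-S-K-H-X-V-Base: 3+9+24+29+19+17+8 = 109
Base-F-S-K-X-V-H-Base: 3+9+24+33+17+3+11 = 100
Base-F-S-K-X-H-V-Base: 3+9+24+33+19+3+8 = 99
Base-F-S-V-K-H-X-Base: 3+9+14+26+29+19+15 = 115
Base-F-S-V-K-X-H-Base: 3+9+14+26+33+19+11 = 115
… (352 more)
Base-F-V-H-X-S-K-Base: 3+5+3+19+21+24+18 = 93  ← best
The minimum is 93.
One optimal route: Base → F → V → H → X → S → K → Base (or its reverse).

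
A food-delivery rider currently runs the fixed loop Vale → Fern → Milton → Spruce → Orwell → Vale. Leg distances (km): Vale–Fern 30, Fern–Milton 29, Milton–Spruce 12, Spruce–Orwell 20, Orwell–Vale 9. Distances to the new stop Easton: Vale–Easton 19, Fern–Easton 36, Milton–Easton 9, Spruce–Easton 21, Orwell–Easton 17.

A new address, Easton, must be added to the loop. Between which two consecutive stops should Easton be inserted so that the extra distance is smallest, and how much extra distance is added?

Minimum extra distance: 16 km, inserting Easton between Fern and Milton.

Insertion cost between consecutive stops i–j is d(i,Easton) + d(Easton,j) − d(i,j):
  between Vale and Fern: 19 + 36 − 30 = 25
  between Fern and Milton: 36 + 9 − 29 = 16
  between Milton and Spruce: 9 + 21 − 12 = 18
  between Spruce and Orwell: 21 + 17 − 20 = 18
  between Orwell and Vale: 17 + 19 − 9 = 27
Cheapest insertion is between Fern and Milton, adding 16.
New total = 100 + 16 = 116.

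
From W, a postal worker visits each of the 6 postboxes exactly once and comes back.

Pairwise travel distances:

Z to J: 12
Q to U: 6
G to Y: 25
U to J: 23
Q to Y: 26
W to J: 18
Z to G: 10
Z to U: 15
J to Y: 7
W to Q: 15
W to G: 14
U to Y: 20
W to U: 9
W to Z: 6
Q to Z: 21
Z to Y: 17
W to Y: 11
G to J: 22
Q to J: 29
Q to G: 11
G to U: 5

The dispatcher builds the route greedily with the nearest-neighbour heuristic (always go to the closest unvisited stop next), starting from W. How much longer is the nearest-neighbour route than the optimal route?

From W: Z=6, U=9, Y=11, G=14, Q=15, J=18 → choose Z (6).
From Z: G=10, J=12, U=15, Y=17, Q=21 → choose G (10).
From G: U=5, Q=11, J=22, Y=25 → choose U (5).
From U: Q=6, Y=20, J=23 → choose Q (6).
From Q: Y=26, J=29 → choose Y (26).
From Y: J=7 → choose J (7).
NN route W → Z → G → U → Q → Y → J → W costs 78.
Optimal: W → Q → U → G → Z → J → Y → W costs 66 (by enumerating all 360 distinct tours).
Excess = 78 − 66 = 12.

The nearest-neighbour route is 12 longer than optimal.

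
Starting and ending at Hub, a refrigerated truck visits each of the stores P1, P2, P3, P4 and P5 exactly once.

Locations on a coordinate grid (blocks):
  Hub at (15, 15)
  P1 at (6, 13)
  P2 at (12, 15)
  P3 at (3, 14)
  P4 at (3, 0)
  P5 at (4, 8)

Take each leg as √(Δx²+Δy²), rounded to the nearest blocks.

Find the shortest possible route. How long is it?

With 5 stops there are 5!/2 = 60 distinct round trips (a route and its reverse cost the same).
Hub-P1-P2-P3-P4-P5-Hub: 9+6+9+14+8+13 = 59
Hub-P1-P2-P3-P5-P4-Hub: 9+6+9+6+8+19 = 57
Hub-P1-P2-P4-P3-P5-Hub: 9+6+17+14+6+13 = 65
Hub-P1-P2-P4-P5-P3-Hub: 9+6+17+8+6+12 = 58
Hub-P1-P2-P5-P3-P4-Hub: 9+6+11+6+14+19 = 65
Hub-P1-P2-P5-P4-P3-Hub: 9+6+11+8+14+12 = 60
Hub-P1-P3-P2-P4-P5-Hub: 9+3+9+17+8+13 = 59
Hub-P1-P3-P2-P5-P4-Hub: 9+3+9+11+8+19 = 59
Hub-P1-P3-P4-P2-P5-Hub: 9+3+14+17+11+13 = 67
Hub-P1-P3-P4-P5-P2-Hub: 9+3+14+8+11+3 = 48
Hub-P1-P3-P5-P2-P4-Hub: 9+3+6+11+17+19 = 65
Hub-P1-P3-P5-P4-P2-Hub: 9+3+6+8+17+3 = 46
Hub-P1-P4-P2-P3-P5-Hub: 9+13+17+9+6+13 = 67
Hub-P1-P4-P2-P5-P3-Hub: 9+13+17+11+6+12 = 68
… (46 more)
Hub-P2-P1-P3-P5-P4-Hub: 3+6+3+6+8+19 = 45  ← best
The minimum is 45.
One optimal route: Hub → P2 → P1 → P3 → P5 → P4 → Hub (or its reverse).

Shortest round trip = 45 blocks.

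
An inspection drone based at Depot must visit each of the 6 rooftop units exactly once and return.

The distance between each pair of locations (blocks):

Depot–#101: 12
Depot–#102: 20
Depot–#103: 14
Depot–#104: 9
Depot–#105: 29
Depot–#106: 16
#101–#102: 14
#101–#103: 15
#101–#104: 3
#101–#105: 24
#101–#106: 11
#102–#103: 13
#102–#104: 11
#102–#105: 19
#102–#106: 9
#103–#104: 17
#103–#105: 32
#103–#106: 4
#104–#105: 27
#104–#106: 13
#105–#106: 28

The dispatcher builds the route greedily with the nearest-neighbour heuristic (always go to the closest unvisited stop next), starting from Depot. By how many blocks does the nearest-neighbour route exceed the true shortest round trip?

The nearest-neighbour route is 6 blocks longer than optimal.

Depot: #104=9, #101=12, #103=14, #106=16, #102=20, #105=29 ⇒ #104
#104: #101=3, #102=11, #106=13, #103=17, #105=27 ⇒ #101
#101: #106=11, #102=14, #103=15, #105=24 ⇒ #106
#106: #103=4, #102=9, #105=28 ⇒ #103
#103: #102=13, #105=32 ⇒ #102
#102: #105=19 ⇒ #105
NN route Depot → #104 → #101 → #106 → #103 → #102 → #105 → Depot costs 88.
Optimal: Depot → #103 → #106 → #102 → #105 → #101 → #104 → Depot costs 82 (by enumerating all 360 distinct tours).
Excess = 88 − 82 = 6.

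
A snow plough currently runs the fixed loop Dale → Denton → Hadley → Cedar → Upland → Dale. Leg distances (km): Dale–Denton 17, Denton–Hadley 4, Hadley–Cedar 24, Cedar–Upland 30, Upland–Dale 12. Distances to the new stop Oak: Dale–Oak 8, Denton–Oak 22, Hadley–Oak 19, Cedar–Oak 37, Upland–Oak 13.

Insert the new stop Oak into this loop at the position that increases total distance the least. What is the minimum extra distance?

Insertion cost between consecutive stops i–j is d(i,Oak) + d(Oak,j) − d(i,j):
  between Dale and Denton: 8 + 22 − 17 = 13
  between Denton and Hadley: 22 + 19 − 4 = 37
  between Hadley and Cedar: 19 + 37 − 24 = 32
  between Cedar and Upland: 37 + 13 − 30 = 20
  between Upland and Dale: 13 + 8 − 12 = 9
Cheapest insertion is between Upland and Dale, adding 9.
New total = 87 + 9 = 96.

Minimum extra distance: 9 km, inserting Oak between Upland and Dale.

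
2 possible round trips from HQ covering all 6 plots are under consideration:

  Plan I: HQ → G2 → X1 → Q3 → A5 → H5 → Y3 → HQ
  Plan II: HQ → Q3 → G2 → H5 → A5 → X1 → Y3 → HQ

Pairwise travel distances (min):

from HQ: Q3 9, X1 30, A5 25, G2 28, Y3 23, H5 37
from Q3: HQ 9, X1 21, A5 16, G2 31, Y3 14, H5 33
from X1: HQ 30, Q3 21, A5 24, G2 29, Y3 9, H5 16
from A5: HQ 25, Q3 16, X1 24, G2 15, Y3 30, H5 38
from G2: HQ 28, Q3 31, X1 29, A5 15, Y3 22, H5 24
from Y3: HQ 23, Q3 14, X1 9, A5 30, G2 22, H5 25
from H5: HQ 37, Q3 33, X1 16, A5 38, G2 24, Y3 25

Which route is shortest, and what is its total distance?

Plan I: 28 + 29 + 21 + 16 + 38 + 25 + 23 = 180
Plan II: 9 + 31 + 24 + 38 + 24 + 9 + 23 = 158

158 min — Plan II is the shortest.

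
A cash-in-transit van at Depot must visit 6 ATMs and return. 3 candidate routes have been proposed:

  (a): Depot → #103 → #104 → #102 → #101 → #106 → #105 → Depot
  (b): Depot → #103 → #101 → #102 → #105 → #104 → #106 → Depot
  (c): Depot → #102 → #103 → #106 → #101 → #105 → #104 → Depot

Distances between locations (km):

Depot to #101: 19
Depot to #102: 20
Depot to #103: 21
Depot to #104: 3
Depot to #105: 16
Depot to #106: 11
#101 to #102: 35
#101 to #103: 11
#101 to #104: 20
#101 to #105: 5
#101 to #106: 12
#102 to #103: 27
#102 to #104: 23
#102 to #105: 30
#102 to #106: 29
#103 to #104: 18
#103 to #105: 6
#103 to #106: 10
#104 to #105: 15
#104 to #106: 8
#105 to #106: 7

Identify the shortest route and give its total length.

(a): 21 + 18 + 23 + 35 + 12 + 7 + 16 = 132
(b): 21 + 11 + 35 + 30 + 15 + 8 + 11 = 131
(c): 20 + 27 + 10 + 12 + 5 + 15 + 3 = 92

Shortest is (c), total 92 km.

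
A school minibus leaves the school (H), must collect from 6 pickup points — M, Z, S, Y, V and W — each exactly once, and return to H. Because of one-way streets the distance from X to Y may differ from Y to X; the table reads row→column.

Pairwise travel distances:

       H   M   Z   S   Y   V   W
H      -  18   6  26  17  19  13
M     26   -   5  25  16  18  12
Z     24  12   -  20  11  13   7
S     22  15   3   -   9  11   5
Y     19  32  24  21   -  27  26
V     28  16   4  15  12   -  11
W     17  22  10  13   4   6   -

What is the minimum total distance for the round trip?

H→M→Z→S→Y→V→W→H: 18+5+20+9+27+11+17 = 107
H→M→Z→S→Y→W→V→H: 18+5+20+9+26+6+28 = 112
H→M→Z→S→V→Y→W→H: 18+5+20+11+12+26+17 = 109
H→M→Z→S→V→W→Y→H: 18+5+20+11+11+4+19 = 88
H→M→Z→S→W→Y→V→H: 18+5+20+5+4+27+28 = 107
H→M→Z→S→W→V→Y→H: 18+5+20+5+6+12+19 = 85
H→M→Z→Y→S→V→W→H: 18+5+11+21+11+11+17 = 94
H→M→Z→Y→S→W→V→H: 18+5+11+21+5+6+28 = 94
… (712 more)
H→M→Z→V→S→W→Y→H: 18+5+13+15+5+4+19 = 79  ← best
The minimum is 79.
One optimal route: H → M → Z → V → S → W → Y → H.

79 — the shortest possible round trip.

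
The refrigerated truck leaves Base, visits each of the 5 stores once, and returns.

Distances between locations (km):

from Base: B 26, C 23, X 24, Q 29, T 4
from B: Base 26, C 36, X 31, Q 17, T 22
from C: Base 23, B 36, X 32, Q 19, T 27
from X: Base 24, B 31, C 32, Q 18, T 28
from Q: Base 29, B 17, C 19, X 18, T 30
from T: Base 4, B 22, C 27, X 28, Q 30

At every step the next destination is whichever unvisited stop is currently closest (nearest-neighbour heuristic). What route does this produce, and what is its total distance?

Nearest-neighbour total = 116 km; route Base → T → B → Q → X → C → Base.

From Base: distances to unvisited — T=4, C=23, X=24, B=26, Q=29. Nearest is T (4).
From T: distances to unvisited — B=22, C=27, X=28, Q=30. Nearest is B (22).
From B: distances to unvisited — Q=17, X=31, C=36. Nearest is Q (17).
From Q: distances to unvisited — X=18, C=19. Nearest is X (18).
From X: distances to unvisited — C=32. Nearest is C (32).
Return C→Base: 23.
Total = 4 + 22 + 17 + 18 + 32 + 23 = 116.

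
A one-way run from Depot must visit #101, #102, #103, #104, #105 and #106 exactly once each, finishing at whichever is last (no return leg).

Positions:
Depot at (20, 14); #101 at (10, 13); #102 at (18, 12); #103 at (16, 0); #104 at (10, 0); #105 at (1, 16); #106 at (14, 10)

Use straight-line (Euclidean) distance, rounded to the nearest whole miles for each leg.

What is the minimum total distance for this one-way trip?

There are 6! = 720 possible orderings.
Depot→#101→#102→#103→#104→#105→#106: 10+8+12+6+18+14 = 68
Depot→#101→#102→#103→#104→#106→#105: 10+8+12+6+11+14 = 61
Depot→#101→#102→#103→#105→#104→#106: 10+8+12+22+18+11 = 81
Depot→#101→#102→#103→#105→#106→#104: 10+8+12+22+14+11 = 77
Depot→#101→#102→#103→#106→#104→#105: 10+8+12+10+11+18 = 69
Depot→#101→#102→#103→#106→#105→#104: 10+8+12+10+14+18 = 72
Depot→#101→#102→#104→#103→#105→#106: 10+8+14+6+22+14 = 74
Depot→#101→#102→#104→#103→#106→#105: 10+8+14+6+10+14 = 62
… (712 more)
Depot→#102→#106→#101→#105→#104→#103: 3+4+5+9+18+6 = 45  ← best
The minimum is 45.
One shortest path: Depot → #102 → #106 → #101 → #105 → #104 → #103.

45 miles — the minimum one-way total.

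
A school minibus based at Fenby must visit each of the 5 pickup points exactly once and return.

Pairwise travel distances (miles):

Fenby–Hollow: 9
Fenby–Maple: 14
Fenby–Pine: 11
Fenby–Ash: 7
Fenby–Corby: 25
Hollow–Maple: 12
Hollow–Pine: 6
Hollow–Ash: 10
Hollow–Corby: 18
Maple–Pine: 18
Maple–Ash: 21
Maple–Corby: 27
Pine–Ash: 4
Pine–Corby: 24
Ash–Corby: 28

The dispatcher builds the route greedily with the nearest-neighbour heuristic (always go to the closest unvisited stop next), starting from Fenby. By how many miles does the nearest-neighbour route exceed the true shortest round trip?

Fenby: Ash=7, Hollow=9, Pine=11, Maple=14, Corby=25 ⇒ Ash
Ash: Pine=4, Hollow=10, Maple=21, Corby=28 ⇒ Pine
Pine: Hollow=6, Maple=18, Corby=24 ⇒ Hollow
Hollow: Maple=12, Corby=18 ⇒ Maple
Maple: Corby=27 ⇒ Corby
NN route Fenby → Ash → Pine → Hollow → Maple → Corby → Fenby costs 81.
Optimal: Fenby → Maple → Corby → Hollow → Pine → Ash → Fenby costs 76 (by enumerating all 60 distinct tours).
Excess = 81 − 76 = 5.

5 miles longer than the optimal tour.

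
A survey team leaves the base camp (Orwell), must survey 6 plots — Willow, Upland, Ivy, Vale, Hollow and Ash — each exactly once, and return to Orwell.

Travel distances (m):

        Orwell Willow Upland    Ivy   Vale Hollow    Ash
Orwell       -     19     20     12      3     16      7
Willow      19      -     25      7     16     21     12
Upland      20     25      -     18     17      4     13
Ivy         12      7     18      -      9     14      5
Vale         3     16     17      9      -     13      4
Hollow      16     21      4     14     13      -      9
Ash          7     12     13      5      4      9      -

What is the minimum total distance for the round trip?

Orwell → Willow → Upland → Ivy → Vale → Hollow → Ash → Orwell: 19+25+18+9+13+9+7 = 100
Orwell → Willow → Upland → Ivy → Vale → Ash → Hollow → Orwell: 19+25+18+9+4+9+16 = 100
Orwell → Willow → Upland → Ivy → Hollow → Vale → Ash → Orwell: 19+25+18+14+13+4+7 = 100
Orwell → Willow → Upland → Ivy → Hollow → Ash → Vale → Orwell: 19+25+18+14+9+4+3 = 92
Orwell → Willow → Upland → Ivy → Ash → Vale → Hollow → Orwell: 19+25+18+5+4+13+16 = 100
Orwell → Willow → Upland → Ivy → Ash → Hollow → Vale → Orwell: 19+25+18+5+9+13+3 = 92
Orwell → Willow → Upland → Vale → Ivy → Hollow → Ash → Orwell: 19+25+17+9+14+9+7 = 100
Orwell → Willow → Upland → Vale → Ivy → Ash → Hollow → Orwell: 19+25+17+9+5+9+16 = 100
… (352 more)
Orwell → Willow → Ivy → Upland → Hollow → Ash → Vale → Orwell: 19+7+18+4+9+4+3 = 64  ← best
The minimum is 64.
One optimal route: Orwell → Willow → Ivy → Upland → Hollow → Ash → Vale → Orwell (or its reverse).

64 m — the shortest possible round trip.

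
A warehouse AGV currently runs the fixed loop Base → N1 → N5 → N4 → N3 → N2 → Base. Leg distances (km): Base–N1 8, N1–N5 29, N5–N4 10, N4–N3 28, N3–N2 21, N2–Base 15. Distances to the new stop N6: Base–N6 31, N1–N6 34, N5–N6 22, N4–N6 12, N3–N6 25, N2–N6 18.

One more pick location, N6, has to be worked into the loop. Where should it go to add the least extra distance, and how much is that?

Insertion cost between consecutive stops i–j is d(i,N6) + d(N6,j) − d(i,j):
  between Base and N1: 31 + 34 − 8 = 57
  between N1 and N5: 34 + 22 − 29 = 27
  between N5 and N4: 22 + 12 − 10 = 24
  between N4 and N3: 12 + 25 − 28 = 9
  between N3 and N2: 25 + 18 − 21 = 22
  between N2 and Base: 18 + 31 − 15 = 34
Cheapest insertion is between N4 and N3, adding 9.
New total = 111 + 9 = 120.

Minimum extra distance: 9 km, inserting N6 between N4 and N3.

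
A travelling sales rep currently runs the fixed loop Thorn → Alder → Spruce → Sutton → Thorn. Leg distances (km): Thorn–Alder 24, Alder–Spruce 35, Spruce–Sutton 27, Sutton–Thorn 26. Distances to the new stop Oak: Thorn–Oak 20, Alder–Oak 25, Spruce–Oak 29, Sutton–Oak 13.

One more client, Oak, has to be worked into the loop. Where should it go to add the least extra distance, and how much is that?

+7 km — insert Oak between Sutton and Thorn.

Insertion cost between consecutive stops i–j is d(i,Oak) + d(Oak,j) − d(i,j):
  between Thorn and Alder: 20 + 25 − 24 = 21
  between Alder and Spruce: 25 + 29 − 35 = 19
  between Spruce and Sutton: 29 + 13 − 27 = 15
  between Sutton and Thorn: 13 + 20 − 26 = 7
Cheapest insertion is between Sutton and Thorn, adding 7.
New total = 112 + 7 = 119.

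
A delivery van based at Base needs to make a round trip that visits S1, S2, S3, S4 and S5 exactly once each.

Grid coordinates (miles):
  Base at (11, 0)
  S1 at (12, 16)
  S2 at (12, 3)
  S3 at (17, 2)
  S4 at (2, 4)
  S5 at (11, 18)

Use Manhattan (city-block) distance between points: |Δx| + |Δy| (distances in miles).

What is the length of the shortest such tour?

Base - S1 - S2 - S3 - S4 - S5 - Base: 17+13+6+17+23+18 = 94
Base - S1 - S2 - S3 - S5 - S4 - Base: 17+13+6+22+23+13 = 94
Base - S1 - S2 - S4 - S3 - S5 - Base: 17+13+11+17+22+18 = 98
Base - S1 - S2 - S4 - S5 - S3 - Base: 17+13+11+23+22+8 = 94
Base - S1 - S2 - S5 - S3 - S4 - Base: 17+13+16+22+17+13 = 98
Base - S1 - S2 - S5 - S4 - S3 - Base: 17+13+16+23+17+8 = 94
Base - S1 - S3 - S2 - S4 - S5 - Base: 17+19+6+11+23+18 = 94
Base - S1 - S3 - S2 - S5 - S4 - Base: 17+19+6+16+23+13 = 94
Base - S1 - S3 - S4 - S2 - S5 - Base: 17+19+17+11+16+18 = 98
Base - S1 - S3 - S4 - S5 - S2 - Base: 17+19+17+23+16+4 = 96
Base - S1 - S3 - S5 - S2 - S4 - Base: 17+19+22+16+11+13 = 98
Base - S1 - S3 - S5 - S4 - S2 - Base: 17+19+22+23+11+4 = 96
Base - S1 - S4 - S2 - S3 - S5 - Base: 17+22+11+6+22+18 = 96
Base - S1 - S4 - S2 - S5 - S3 - Base: 17+22+11+16+22+8 = 96
… (46 more)
Base - S3 - S2 - S1 - S5 - S4 - Base: 8+6+13+3+23+13 = 66  ← best
The minimum is 66.
One optimal route: Base → S3 → S2 → S1 → S5 → S4 → Base (or its reverse).

66 miles — the shortest possible round trip.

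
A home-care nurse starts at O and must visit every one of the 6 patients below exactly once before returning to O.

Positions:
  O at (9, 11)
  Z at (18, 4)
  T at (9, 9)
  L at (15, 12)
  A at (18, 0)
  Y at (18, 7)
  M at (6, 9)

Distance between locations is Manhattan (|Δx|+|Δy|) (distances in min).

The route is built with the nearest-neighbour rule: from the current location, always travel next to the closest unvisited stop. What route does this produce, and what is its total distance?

From O: distances to unvisited — T=2, M=5, L=7, Y=13, Z=16, A=20. Nearest is T (2).
From T: distances to unvisited — M=3, L=9, Y=11, Z=14, A=18. Nearest is M (3).
From M: distances to unvisited — L=12, Y=14, Z=17, A=21. Nearest is L (12).
From L: distances to unvisited — Y=8, Z=11, A=15. Nearest is Y (8).
From Y: distances to unvisited — Z=3, A=7. Nearest is Z (3).
From Z: distances to unvisited — A=4. Nearest is A (4).
Return A→O: 20.
Total = 2 + 3 + 12 + 8 + 3 + 4 + 20 = 52.

Nearest-neighbour total = 52 min; route O → T → M → L → Y → Z → A → O.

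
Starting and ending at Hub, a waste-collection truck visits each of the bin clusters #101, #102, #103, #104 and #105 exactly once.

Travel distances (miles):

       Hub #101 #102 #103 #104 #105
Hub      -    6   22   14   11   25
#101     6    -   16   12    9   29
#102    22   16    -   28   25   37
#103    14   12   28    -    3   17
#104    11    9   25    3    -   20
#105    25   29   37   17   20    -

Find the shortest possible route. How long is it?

Minimum total distance: 90 miles.

Hub - #101 - #102 - #103 - #104 - #105 - Hub: 6+16+28+3+20+25 = 98
Hub - #101 - #102 - #103 - #105 - #104 - Hub: 6+16+28+17+20+11 = 98
Hub - #101 - #102 - #104 - #103 - #105 - Hub: 6+16+25+3+17+25 = 92
Hub - #101 - #102 - #104 - #105 - #103 - Hub: 6+16+25+20+17+14 = 98
Hub - #101 - #102 - #105 - #103 - #104 - Hub: 6+16+37+17+3+11 = 90
Hub - #101 - #102 - #105 - #104 - #103 - Hub: 6+16+37+20+3+14 = 96
Hub - #101 - #103 - #102 - #104 - #105 - Hub: 6+12+28+25+20+25 = 116
Hub - #101 - #103 - #102 - #105 - #104 - Hub: 6+12+28+37+20+11 = 114
Hub - #101 - #103 - #104 - #102 - #105 - Hub: 6+12+3+25+37+25 = 108
Hub - #101 - #103 - #104 - #105 - #102 - Hub: 6+12+3+20+37+22 = 100
Hub - #101 - #103 - #105 - #102 - #104 - Hub: 6+12+17+37+25+11 = 108
Hub - #101 - #103 - #105 - #104 - #102 - Hub: 6+12+17+20+25+22 = 102
Hub - #101 - #104 - #102 - #103 - #105 - Hub: 6+9+25+28+17+25 = 110
Hub - #101 - #104 - #102 - #105 - #103 - Hub: 6+9+25+37+17+14 = 108
… (46 more)
The minimum is 90.
One optimal route: Hub → #101 → #102 → #105 → #103 → #104 → Hub (or its reverse).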